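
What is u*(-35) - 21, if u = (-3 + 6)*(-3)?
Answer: 294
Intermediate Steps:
u = -9 (u = 3*(-3) = -9)
u*(-35) - 21 = -9*(-35) - 21 = 315 - 21 = 294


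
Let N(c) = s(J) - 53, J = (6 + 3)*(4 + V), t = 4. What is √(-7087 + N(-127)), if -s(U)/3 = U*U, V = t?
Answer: 2*I*√5673 ≈ 150.64*I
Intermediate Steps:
V = 4
J = 72 (J = (6 + 3)*(4 + 4) = 9*8 = 72)
s(U) = -3*U² (s(U) = -3*U*U = -3*U²)
N(c) = -15605 (N(c) = -3*72² - 53 = -3*5184 - 53 = -15552 - 53 = -15605)
√(-7087 + N(-127)) = √(-7087 - 15605) = √(-22692) = 2*I*√5673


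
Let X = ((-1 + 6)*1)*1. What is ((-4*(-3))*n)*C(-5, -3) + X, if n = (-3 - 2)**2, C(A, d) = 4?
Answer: 1205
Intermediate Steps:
n = 25 (n = (-5)**2 = 25)
X = 5 (X = (5*1)*1 = 5*1 = 5)
((-4*(-3))*n)*C(-5, -3) + X = (-4*(-3)*25)*4 + 5 = (12*25)*4 + 5 = 300*4 + 5 = 1200 + 5 = 1205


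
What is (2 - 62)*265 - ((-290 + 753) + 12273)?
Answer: -28636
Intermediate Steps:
(2 - 62)*265 - ((-290 + 753) + 12273) = -60*265 - (463 + 12273) = -15900 - 1*12736 = -15900 - 12736 = -28636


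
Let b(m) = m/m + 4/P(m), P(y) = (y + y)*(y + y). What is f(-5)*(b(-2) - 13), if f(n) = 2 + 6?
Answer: -94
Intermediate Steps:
P(y) = 4*y² (P(y) = (2*y)*(2*y) = 4*y²)
f(n) = 8
b(m) = 1 + m⁻² (b(m) = m/m + 4/((4*m²)) = 1 + 4*(1/(4*m²)) = 1 + m⁻²)
f(-5)*(b(-2) - 13) = 8*((1 + (-2)⁻²) - 13) = 8*((1 + ¼) - 13) = 8*(5/4 - 13) = 8*(-47/4) = -94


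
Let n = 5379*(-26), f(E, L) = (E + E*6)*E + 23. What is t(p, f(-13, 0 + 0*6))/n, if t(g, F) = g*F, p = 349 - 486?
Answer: 27537/23309 ≈ 1.1814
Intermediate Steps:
f(E, L) = 23 + 7*E**2 (f(E, L) = (E + 6*E)*E + 23 = (7*E)*E + 23 = 7*E**2 + 23 = 23 + 7*E**2)
p = -137
t(g, F) = F*g
n = -139854
t(p, f(-13, 0 + 0*6))/n = ((23 + 7*(-13)**2)*(-137))/(-139854) = ((23 + 7*169)*(-137))*(-1/139854) = ((23 + 1183)*(-137))*(-1/139854) = (1206*(-137))*(-1/139854) = -165222*(-1/139854) = 27537/23309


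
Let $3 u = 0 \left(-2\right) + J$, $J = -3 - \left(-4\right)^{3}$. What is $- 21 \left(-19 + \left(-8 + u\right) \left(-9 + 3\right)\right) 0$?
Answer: $0$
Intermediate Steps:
$J = 61$ ($J = -3 - -64 = -3 + 64 = 61$)
$u = \frac{61}{3}$ ($u = \frac{0 \left(-2\right) + 61}{3} = \frac{0 + 61}{3} = \frac{1}{3} \cdot 61 = \frac{61}{3} \approx 20.333$)
$- 21 \left(-19 + \left(-8 + u\right) \left(-9 + 3\right)\right) 0 = - 21 \left(-19 + \left(-8 + \frac{61}{3}\right) \left(-9 + 3\right)\right) 0 = - 21 \left(-19 + \frac{37}{3} \left(-6\right)\right) 0 = - 21 \left(-19 - 74\right) 0 = - 21 \left(\left(-93\right) 0\right) = \left(-21\right) 0 = 0$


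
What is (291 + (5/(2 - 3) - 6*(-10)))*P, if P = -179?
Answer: -61934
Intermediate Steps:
(291 + (5/(2 - 3) - 6*(-10)))*P = (291 + (5/(2 - 3) - 6*(-10)))*(-179) = (291 + (5/(-1) + 60))*(-179) = (291 + (5*(-1) + 60))*(-179) = (291 + (-5 + 60))*(-179) = (291 + 55)*(-179) = 346*(-179) = -61934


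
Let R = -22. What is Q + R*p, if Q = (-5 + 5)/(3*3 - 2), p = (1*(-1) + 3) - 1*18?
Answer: 352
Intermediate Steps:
p = -16 (p = (-1 + 3) - 18 = 2 - 18 = -16)
Q = 0 (Q = 0/(9 - 2) = 0/7 = (⅐)*0 = 0)
Q + R*p = 0 - 22*(-16) = 0 + 352 = 352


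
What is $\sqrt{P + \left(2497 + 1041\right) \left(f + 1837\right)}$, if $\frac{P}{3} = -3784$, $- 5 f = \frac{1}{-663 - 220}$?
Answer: $\frac{24 \sqrt{219556727045}}{4415} \approx 2547.1$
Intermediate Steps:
$f = \frac{1}{4415}$ ($f = - \frac{1}{5 \left(-663 - 220\right)} = - \frac{1}{5 \left(-883\right)} = \left(- \frac{1}{5}\right) \left(- \frac{1}{883}\right) = \frac{1}{4415} \approx 0.0002265$)
$P = -11352$ ($P = 3 \left(-3784\right) = -11352$)
$\sqrt{P + \left(2497 + 1041\right) \left(f + 1837\right)} = \sqrt{-11352 + \left(2497 + 1041\right) \left(\frac{1}{4415} + 1837\right)} = \sqrt{-11352 + 3538 \cdot \frac{8110356}{4415}} = \sqrt{-11352 + \frac{28694439528}{4415}} = \sqrt{\frac{28644320448}{4415}} = \frac{24 \sqrt{219556727045}}{4415}$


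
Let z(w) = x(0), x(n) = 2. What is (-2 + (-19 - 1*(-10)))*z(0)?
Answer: -22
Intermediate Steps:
z(w) = 2
(-2 + (-19 - 1*(-10)))*z(0) = (-2 + (-19 - 1*(-10)))*2 = (-2 + (-19 + 10))*2 = (-2 - 9)*2 = -11*2 = -22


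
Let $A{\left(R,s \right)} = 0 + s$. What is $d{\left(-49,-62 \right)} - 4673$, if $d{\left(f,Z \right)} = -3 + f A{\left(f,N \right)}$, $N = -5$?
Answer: $-4431$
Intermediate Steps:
$A{\left(R,s \right)} = s$
$d{\left(f,Z \right)} = -3 - 5 f$ ($d{\left(f,Z \right)} = -3 + f \left(-5\right) = -3 - 5 f$)
$d{\left(-49,-62 \right)} - 4673 = \left(-3 - -245\right) - 4673 = \left(-3 + 245\right) - 4673 = 242 - 4673 = -4431$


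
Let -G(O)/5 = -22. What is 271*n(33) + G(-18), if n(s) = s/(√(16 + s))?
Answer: 9713/7 ≈ 1387.6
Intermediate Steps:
G(O) = 110 (G(O) = -5*(-22) = 110)
n(s) = s/√(16 + s)
271*n(33) + G(-18) = 271*(33/√(16 + 33)) + 110 = 271*(33/√49) + 110 = 271*(33*(⅐)) + 110 = 271*(33/7) + 110 = 8943/7 + 110 = 9713/7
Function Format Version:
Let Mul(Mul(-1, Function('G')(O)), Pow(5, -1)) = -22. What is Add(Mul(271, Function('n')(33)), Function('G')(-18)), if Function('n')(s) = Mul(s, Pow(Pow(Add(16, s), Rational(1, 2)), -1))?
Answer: Rational(9713, 7) ≈ 1387.6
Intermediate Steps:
Function('G')(O) = 110 (Function('G')(O) = Mul(-5, -22) = 110)
Function('n')(s) = Mul(s, Pow(Add(16, s), Rational(-1, 2)))
Add(Mul(271, Function('n')(33)), Function('G')(-18)) = Add(Mul(271, Mul(33, Pow(Add(16, 33), Rational(-1, 2)))), 110) = Add(Mul(271, Mul(33, Pow(49, Rational(-1, 2)))), 110) = Add(Mul(271, Mul(33, Rational(1, 7))), 110) = Add(Mul(271, Rational(33, 7)), 110) = Add(Rational(8943, 7), 110) = Rational(9713, 7)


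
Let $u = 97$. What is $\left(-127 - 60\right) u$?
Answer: $-18139$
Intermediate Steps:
$\left(-127 - 60\right) u = \left(-127 - 60\right) 97 = \left(-187\right) 97 = -18139$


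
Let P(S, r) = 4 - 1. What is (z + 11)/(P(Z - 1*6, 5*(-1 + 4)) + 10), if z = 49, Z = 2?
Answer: 60/13 ≈ 4.6154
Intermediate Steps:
P(S, r) = 3
(z + 11)/(P(Z - 1*6, 5*(-1 + 4)) + 10) = (49 + 11)/(3 + 10) = 60/13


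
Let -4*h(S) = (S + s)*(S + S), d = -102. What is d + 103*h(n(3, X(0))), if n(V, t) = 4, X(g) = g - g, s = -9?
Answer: 928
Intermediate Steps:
X(g) = 0
h(S) = -S*(-9 + S)/2 (h(S) = -(S - 9)*(S + S)/4 = -(-9 + S)*2*S/4 = -S*(-9 + S)/2)
d + 103*h(n(3, X(0))) = -102 + 103*((½)*4*(9 - 1*4)) = -102 + 103*((½)*4*(9 - 4)) = -102 + 103*((½)*4*5) = -102 + 103*10 = -102 + 1030 = 928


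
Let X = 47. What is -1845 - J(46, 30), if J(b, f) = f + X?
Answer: -1922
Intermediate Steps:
J(b, f) = 47 + f (J(b, f) = f + 47 = 47 + f)
-1845 - J(46, 30) = -1845 - (47 + 30) = -1845 - 1*77 = -1845 - 77 = -1922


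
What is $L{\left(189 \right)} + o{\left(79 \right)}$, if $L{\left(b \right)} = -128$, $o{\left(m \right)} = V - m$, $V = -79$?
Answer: $-286$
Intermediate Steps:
$o{\left(m \right)} = -79 - m$
$L{\left(189 \right)} + o{\left(79 \right)} = -128 - 158 = -286$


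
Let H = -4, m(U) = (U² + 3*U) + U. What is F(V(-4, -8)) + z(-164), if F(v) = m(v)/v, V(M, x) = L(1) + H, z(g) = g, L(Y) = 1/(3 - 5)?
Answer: -329/2 ≈ -164.50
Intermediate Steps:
m(U) = U² + 4*U
L(Y) = -½ (L(Y) = 1/(-2) = -½)
V(M, x) = -9/2 (V(M, x) = -½ - 4 = -9/2)
F(v) = 4 + v (F(v) = (v*(4 + v))/v = 4 + v)
F(V(-4, -8)) + z(-164) = (4 - 9/2) - 164 = -½ - 164 = -329/2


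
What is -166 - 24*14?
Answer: -502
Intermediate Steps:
-166 - 24*14 = -166 - 1*336 = -166 - 336 = -502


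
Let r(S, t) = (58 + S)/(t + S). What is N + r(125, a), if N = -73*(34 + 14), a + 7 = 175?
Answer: -1026489/293 ≈ -3503.4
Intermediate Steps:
a = 168 (a = -7 + 175 = 168)
r(S, t) = (58 + S)/(S + t)
N = -3504 (N = -73*48 = -3504)
N + r(125, a) = -3504 + (58 + 125)/(125 + 168) = -3504 + 183/293 = -1026489/293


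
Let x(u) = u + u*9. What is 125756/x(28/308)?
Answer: 691658/5 ≈ 1.3833e+5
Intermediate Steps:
x(u) = 10*u (x(u) = u + 9*u = 10*u)
125756/x(28/308) = 125756/((10*(28/308))) = 125756/((10*(28*(1/308)))) = 125756/((10*(1/11))) = 125756/(10/11) = 125756*(11/10) = 691658/5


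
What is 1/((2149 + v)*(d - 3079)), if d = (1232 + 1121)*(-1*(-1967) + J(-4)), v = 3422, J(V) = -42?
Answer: 1/25216830666 ≈ 3.9656e-11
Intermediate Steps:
d = 4529525 (d = (1232 + 1121)*(-1*(-1967) - 42) = 2353*(1967 - 42) = 2353*1925 = 4529525)
1/((2149 + v)*(d - 3079)) = 1/((2149 + 3422)*(4529525 - 3079)) = 1/(5571*4526446) = 1/25216830666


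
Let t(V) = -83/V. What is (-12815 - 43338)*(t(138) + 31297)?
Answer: -242519360159/138 ≈ -1.7574e+9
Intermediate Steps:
(-12815 - 43338)*(t(138) + 31297) = (-12815 - 43338)*(-83/138 + 31297) = -56153*(-83*1/138 + 31297) = -56153*(-83/138 + 31297) = -56153*4318903/138 = -242519360159/138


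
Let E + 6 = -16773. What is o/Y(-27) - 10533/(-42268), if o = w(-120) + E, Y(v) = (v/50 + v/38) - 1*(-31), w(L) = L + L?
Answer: -341546726877/597289108 ≈ -571.83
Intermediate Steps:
E = -16779 (E = -6 - 16773 = -16779)
w(L) = 2*L
Y(v) = 31 + 22*v/475 (Y(v) = (v*(1/50) + v*(1/38)) + 31 = (v/50 + v/38) + 31 = 22*v/475 + 31 = 31 + 22*v/475)
o = -17019 (o = 2*(-120) - 16779 = -240 - 16779 = -17019)
o/Y(-27) - 10533/(-42268) = -17019/(31 + (22/475)*(-27)) - 10533/(-42268) = -17019/(31 - 594/475) - 10533*(-1/42268) = -17019/14131/475 + 10533/42268 = -17019*475/14131 + 10533/42268 = -8084025/14131 + 10533/42268 = -341546726877/597289108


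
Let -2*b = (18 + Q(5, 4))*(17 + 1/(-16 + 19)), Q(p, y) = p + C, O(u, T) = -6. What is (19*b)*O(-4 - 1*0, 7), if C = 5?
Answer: 27664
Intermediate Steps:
Q(p, y) = 5 + p (Q(p, y) = p + 5 = 5 + p)
b = -728/3 (b = -(18 + (5 + 5))*(17 + 1/(-16 + 19))/2 = -(18 + 10)*(17 + 1/3)/2 = -14*(17 + ⅓) = -14*52/3 = -½*1456/3 = -728/3 ≈ -242.67)
(19*b)*O(-4 - 1*0, 7) = (19*(-728/3))*(-6) = -13832/3*(-6) = 27664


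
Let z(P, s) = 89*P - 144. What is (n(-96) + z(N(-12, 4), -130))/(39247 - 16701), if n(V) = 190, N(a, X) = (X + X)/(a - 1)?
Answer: -57/146549 ≈ -0.00038895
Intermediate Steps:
N(a, X) = 2*X/(-1 + a) (N(a, X) = (2*X)/(-1 + a) = 2*X/(-1 + a))
z(P, s) = -144 + 89*P
(n(-96) + z(N(-12, 4), -130))/(39247 - 16701) = (190 + (-144 + 89*(2*4/(-1 - 12))))/(39247 - 16701) = (190 + (-144 + 89*(2*4/(-13))))/22546 = (190 + (-144 + 89*(2*4*(-1/13))))*(1/22546) = (190 + (-144 + 89*(-8/13)))*(1/22546) = (190 + (-144 - 712/13))*(1/22546) = (190 - 2584/13)*(1/22546) = -114/13*1/22546 = -57/146549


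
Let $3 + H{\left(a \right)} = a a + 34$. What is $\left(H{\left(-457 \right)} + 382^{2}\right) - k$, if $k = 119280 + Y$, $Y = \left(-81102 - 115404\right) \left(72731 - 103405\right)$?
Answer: $-6027389520$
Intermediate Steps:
$H{\left(a \right)} = 31 + a^{2}$ ($H{\left(a \right)} = -3 + \left(a a + 34\right) = -3 + \left(a^{2} + 34\right) = -3 + \left(34 + a^{2}\right) = 31 + a^{2}$)
$Y = 6027625044$ ($Y = \left(-196506\right) \left(-30674\right) = 6027625044$)
$k = 6027744324$ ($k = 119280 + 6027625044 = 6027744324$)
$\left(H{\left(-457 \right)} + 382^{2}\right) - k = \left(\left(31 + \left(-457\right)^{2}\right) + 382^{2}\right) - 6027744324 = \left(\left(31 + 208849\right) + 145924\right) - 6027744324 = \left(208880 + 145924\right) - 6027744324 = 354804 - 6027744324 = -6027389520$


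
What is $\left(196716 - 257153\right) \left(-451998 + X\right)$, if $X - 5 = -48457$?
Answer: $30245696650$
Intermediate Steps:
$X = -48452$ ($X = 5 - 48457 = -48452$)
$\left(196716 - 257153\right) \left(-451998 + X\right) = \left(196716 - 257153\right) \left(-451998 - 48452\right) = \left(-60437\right) \left(-500450\right) = 30245696650$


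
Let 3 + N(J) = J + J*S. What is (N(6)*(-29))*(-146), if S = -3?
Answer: -63510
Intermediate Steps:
N(J) = -3 - 2*J (N(J) = -3 + (J + J*(-3)) = -3 + (J - 3*J) = -3 - 2*J)
(N(6)*(-29))*(-146) = ((-3 - 2*6)*(-29))*(-146) = ((-3 - 12)*(-29))*(-146) = -15*(-29)*(-146) = 435*(-146) = -63510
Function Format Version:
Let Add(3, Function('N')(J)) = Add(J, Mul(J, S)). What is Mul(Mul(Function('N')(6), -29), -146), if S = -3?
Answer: -63510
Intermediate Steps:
Function('N')(J) = Add(-3, Mul(-2, J)) (Function('N')(J) = Add(-3, Add(J, Mul(J, -3))) = Add(-3, Add(J, Mul(-3, J))) = Add(-3, Mul(-2, J)))
Mul(Mul(Function('N')(6), -29), -146) = Mul(Mul(Add(-3, Mul(-2, 6)), -29), -146) = Mul(Mul(Add(-3, -12), -29), -146) = Mul(Mul(-15, -29), -146) = Mul(435, -146) = -63510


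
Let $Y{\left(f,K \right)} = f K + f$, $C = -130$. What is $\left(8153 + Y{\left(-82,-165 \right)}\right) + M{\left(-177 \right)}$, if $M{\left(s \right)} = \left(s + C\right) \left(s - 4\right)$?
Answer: $77168$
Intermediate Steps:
$Y{\left(f,K \right)} = f + K f$ ($Y{\left(f,K \right)} = K f + f = f + K f$)
$M{\left(s \right)} = \left(-130 + s\right) \left(-4 + s\right)$ ($M{\left(s \right)} = \left(s - 130\right) \left(s - 4\right) = \left(-130 + s\right) \left(-4 + s\right)$)
$\left(8153 + Y{\left(-82,-165 \right)}\right) + M{\left(-177 \right)} = \left(8153 - 82 \left(1 - 165\right)\right) + \left(520 + \left(-177\right)^{2} - -23718\right) = \left(8153 - -13448\right) + \left(520 + 31329 + 23718\right) = \left(8153 + 13448\right) + 55567 = 21601 + 55567 = 77168$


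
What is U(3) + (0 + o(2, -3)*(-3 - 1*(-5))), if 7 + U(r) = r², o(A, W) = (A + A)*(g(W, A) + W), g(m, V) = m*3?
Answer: -94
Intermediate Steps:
g(m, V) = 3*m
o(A, W) = 8*A*W (o(A, W) = (A + A)*(3*W + W) = (2*A)*(4*W) = 8*A*W)
U(r) = -7 + r²
U(3) + (0 + o(2, -3)*(-3 - 1*(-5))) = (-7 + 3²) + (0 + (8*2*(-3))*(-3 - 1*(-5))) = (-7 + 9) + (0 - 48*(-3 + 5)) = 2 + (0 - 48*2) = 2 + (0 - 96) = 2 - 96 = -94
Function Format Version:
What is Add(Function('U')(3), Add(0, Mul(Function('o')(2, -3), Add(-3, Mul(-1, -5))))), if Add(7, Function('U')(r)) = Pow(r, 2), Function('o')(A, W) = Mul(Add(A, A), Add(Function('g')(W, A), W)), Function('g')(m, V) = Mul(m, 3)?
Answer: -94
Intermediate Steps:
Function('g')(m, V) = Mul(3, m)
Function('o')(A, W) = Mul(8, A, W) (Function('o')(A, W) = Mul(Add(A, A), Add(Mul(3, W), W)) = Mul(Mul(2, A), Mul(4, W)) = Mul(8, A, W))
Function('U')(r) = Add(-7, Pow(r, 2))
Add(Function('U')(3), Add(0, Mul(Function('o')(2, -3), Add(-3, Mul(-1, -5))))) = Add(Add(-7, Pow(3, 2)), Add(0, Mul(Mul(8, 2, -3), Add(-3, Mul(-1, -5))))) = Add(Add(-7, 9), Add(0, Mul(-48, Add(-3, 5)))) = Add(2, Add(0, Mul(-48, 2))) = Add(2, Add(0, -96)) = Add(2, -96) = -94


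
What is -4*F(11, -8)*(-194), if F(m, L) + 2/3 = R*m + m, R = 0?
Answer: 24056/3 ≈ 8018.7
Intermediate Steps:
F(m, L) = -2/3 + m (F(m, L) = -2/3 + (0*m + m) = -2/3 + (0 + m) = -2/3 + m)
-4*F(11, -8)*(-194) = -4*(-2/3 + 11)*(-194) = -4*31/3*(-194) = -124/3*(-194) = 24056/3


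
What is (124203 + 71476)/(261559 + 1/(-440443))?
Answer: 86185445797/115201830636 ≈ 0.74813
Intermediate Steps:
(124203 + 71476)/(261559 + 1/(-440443)) = 195679/(261559 - 1/440443) = 195679/(115201830636/440443) = 195679*(440443/115201830636) = 86185445797/115201830636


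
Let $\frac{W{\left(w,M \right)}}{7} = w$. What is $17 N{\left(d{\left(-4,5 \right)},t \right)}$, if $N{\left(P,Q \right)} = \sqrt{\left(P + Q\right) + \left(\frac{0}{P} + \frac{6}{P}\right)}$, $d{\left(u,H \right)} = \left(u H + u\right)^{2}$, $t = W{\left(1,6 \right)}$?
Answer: $\frac{17 \sqrt{335814}}{24} \approx 410.48$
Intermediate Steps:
$W{\left(w,M \right)} = 7 w$
$t = 7$ ($t = 7 \cdot 1 = 7$)
$d{\left(u,H \right)} = \left(u + H u\right)^{2}$ ($d{\left(u,H \right)} = \left(H u + u\right)^{2} = \left(u + H u\right)^{2}$)
$N{\left(P,Q \right)} = \sqrt{P + Q + \frac{6}{P}}$ ($N{\left(P,Q \right)} = \sqrt{\left(P + Q\right) + \left(0 + \frac{6}{P}\right)} = \sqrt{\left(P + Q\right) + \frac{6}{P}} = \sqrt{P + Q + \frac{6}{P}}$)
$17 N{\left(d{\left(-4,5 \right)},t \right)} = 17 \sqrt{\left(-4\right)^{2} \left(1 + 5\right)^{2} + 7 + \frac{6}{\left(-4\right)^{2} \left(1 + 5\right)^{2}}} = 17 \sqrt{16 \cdot 6^{2} + 7 + \frac{6}{16 \cdot 6^{2}}} = 17 \sqrt{16 \cdot 36 + 7 + \frac{6}{16 \cdot 36}} = 17 \sqrt{576 + 7 + \frac{6}{576}} = 17 \sqrt{576 + 7 + 6 \cdot \frac{1}{576}} = 17 \sqrt{576 + 7 + \frac{1}{96}} = 17 \sqrt{\frac{55969}{96}} = 17 \frac{\sqrt{335814}}{24} = \frac{17 \sqrt{335814}}{24}$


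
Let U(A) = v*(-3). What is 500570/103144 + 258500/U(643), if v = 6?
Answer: -6663428435/464148 ≈ -14356.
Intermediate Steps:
U(A) = -18 (U(A) = 6*(-3) = -18)
500570/103144 + 258500/U(643) = 500570/103144 + 258500/(-18) = 500570*(1/103144) + 258500*(-1/18) = 250285/51572 - 129250/9 = -6663428435/464148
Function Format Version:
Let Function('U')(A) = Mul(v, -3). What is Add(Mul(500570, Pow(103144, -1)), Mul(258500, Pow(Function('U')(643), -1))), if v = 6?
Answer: Rational(-6663428435, 464148) ≈ -14356.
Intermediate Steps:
Function('U')(A) = -18 (Function('U')(A) = Mul(6, -3) = -18)
Add(Mul(500570, Pow(103144, -1)), Mul(258500, Pow(Function('U')(643), -1))) = Add(Mul(500570, Pow(103144, -1)), Mul(258500, Pow(-18, -1))) = Add(Mul(500570, Rational(1, 103144)), Mul(258500, Rational(-1, 18))) = Add(Rational(250285, 51572), Rational(-129250, 9)) = Rational(-6663428435, 464148)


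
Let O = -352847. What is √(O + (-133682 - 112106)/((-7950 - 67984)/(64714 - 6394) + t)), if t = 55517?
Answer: I*√924695036940811470612863/1618837753 ≈ 594.01*I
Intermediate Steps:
√(O + (-133682 - 112106)/((-7950 - 67984)/(64714 - 6394) + t)) = √(-352847 + (-133682 - 112106)/((-7950 - 67984)/(64714 - 6394) + 55517)) = √(-352847 - 245788/(-75934/58320 + 55517)) = √(-352847 - 245788/(-75934*1/58320 + 55517)) = √(-352847 - 245788/(-37967/29160 + 55517)) = √(-352847 - 245788/1618837753/29160) = √(-352847 - 245788*29160/1618837753) = √(-352847 - 7167178080/1618837753) = √(-571209211810871/1618837753) = I*√924695036940811470612863/1618837753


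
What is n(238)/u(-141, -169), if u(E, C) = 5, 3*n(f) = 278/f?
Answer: 139/1785 ≈ 0.077871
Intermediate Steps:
n(f) = 278/(3*f) (n(f) = (278/f)/3 = 278/(3*f))
n(238)/u(-141, -169) = ((278/3)/238)/5 = ((278/3)*(1/238))*(1/5) = (139/357)*(1/5) = 139/1785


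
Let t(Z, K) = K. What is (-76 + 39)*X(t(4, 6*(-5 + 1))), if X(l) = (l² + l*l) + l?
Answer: -41736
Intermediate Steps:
X(l) = l + 2*l² (X(l) = (l² + l²) + l = 2*l² + l = l + 2*l²)
(-76 + 39)*X(t(4, 6*(-5 + 1))) = (-76 + 39)*((6*(-5 + 1))*(1 + 2*(6*(-5 + 1)))) = -37*6*(-4)*(1 + 2*(6*(-4))) = -(-888)*(1 + 2*(-24)) = -(-888)*(1 - 48) = -(-888)*(-47) = -37*1128 = -41736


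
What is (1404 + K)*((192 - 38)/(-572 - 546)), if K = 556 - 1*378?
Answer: -121814/559 ≈ -217.91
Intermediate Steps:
K = 178 (K = 556 - 378 = 178)
(1404 + K)*((192 - 38)/(-572 - 546)) = (1404 + 178)*((192 - 38)/(-572 - 546)) = 1582*(154/(-1118)) = 1582*(154*(-1/1118)) = 1582*(-77/559) = -121814/559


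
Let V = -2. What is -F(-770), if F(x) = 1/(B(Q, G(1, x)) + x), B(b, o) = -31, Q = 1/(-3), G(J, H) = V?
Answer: 1/801 ≈ 0.0012484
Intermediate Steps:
G(J, H) = -2
Q = -⅓ ≈ -0.33333
F(x) = 1/(-31 + x)
-F(-770) = -1/(-31 - 770) = -1/(-801) = -1*(-1/801) = 1/801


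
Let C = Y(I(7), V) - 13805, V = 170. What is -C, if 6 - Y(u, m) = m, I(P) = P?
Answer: 13969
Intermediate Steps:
Y(u, m) = 6 - m
C = -13969 (C = (6 - 1*170) - 13805 = (6 - 170) - 13805 = -164 - 13805 = -13969)
-C = -1*(-13969) = 13969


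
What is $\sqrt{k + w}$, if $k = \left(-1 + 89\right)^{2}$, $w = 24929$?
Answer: $\sqrt{32673} \approx 180.76$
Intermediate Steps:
$k = 7744$ ($k = 88^{2} = 7744$)
$\sqrt{k + w} = \sqrt{7744 + 24929} = \sqrt{32673}$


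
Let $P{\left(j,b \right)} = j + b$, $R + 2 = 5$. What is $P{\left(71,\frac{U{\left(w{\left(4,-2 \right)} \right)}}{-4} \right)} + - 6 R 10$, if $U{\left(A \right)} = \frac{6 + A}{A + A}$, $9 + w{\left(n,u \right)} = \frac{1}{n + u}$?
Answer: $- \frac{14829}{136} \approx -109.04$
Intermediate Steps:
$R = 3$ ($R = -2 + 5 = 3$)
$w{\left(n,u \right)} = -9 + \frac{1}{n + u}$
$U{\left(A \right)} = \frac{6 + A}{2 A}$
$P{\left(j,b \right)} = b + j$
$P{\left(71,\frac{U{\left(w{\left(4,-2 \right)} \right)}}{-4} \right)} + - 6 R 10 = \left(\frac{\frac{1}{2} \frac{1}{\frac{1}{4 - 2} \left(1 - 36 - -18\right)} \left(6 + \frac{1 - 36 - -18}{4 - 2}\right)}{-4} + 71\right) + \left(-6\right) 3 \cdot 10 = \left(\frac{6 + \frac{1 - 36 + 18}{2}}{2 \frac{1 - 36 + 18}{2}} \left(- \frac{1}{4}\right) + 71\right) - 180 = \left(\frac{6 + \frac{1}{2} \left(-17\right)}{2 \cdot \frac{1}{2} \left(-17\right)} \left(- \frac{1}{4}\right) + 71\right) - 180 = \left(\frac{6 - \frac{17}{2}}{2 \left(- \frac{17}{2}\right)} \left(- \frac{1}{4}\right) + 71\right) - 180 = \left(\frac{1}{2} \left(- \frac{2}{17}\right) \left(- \frac{5}{2}\right) \left(- \frac{1}{4}\right) + 71\right) - 180 = \left(\frac{5}{34} \left(- \frac{1}{4}\right) + 71\right) - 180 = \left(- \frac{5}{136} + 71\right) - 180 = \frac{9651}{136} - 180 = - \frac{14829}{136}$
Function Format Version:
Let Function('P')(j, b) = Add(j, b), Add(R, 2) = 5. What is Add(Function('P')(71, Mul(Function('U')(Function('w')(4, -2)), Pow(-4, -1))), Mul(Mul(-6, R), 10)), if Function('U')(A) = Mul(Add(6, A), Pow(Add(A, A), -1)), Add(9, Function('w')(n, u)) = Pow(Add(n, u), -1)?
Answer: Rational(-14829, 136) ≈ -109.04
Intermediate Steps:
R = 3 (R = Add(-2, 5) = 3)
Function('w')(n, u) = Add(-9, Pow(Add(n, u), -1))
Function('U')(A) = Mul(Rational(1, 2), Pow(A, -1), Add(6, A)) (Function('U')(A) = Mul(Add(6, A), Pow(Mul(2, A), -1)) = Mul(Add(6, A), Mul(Rational(1, 2), Pow(A, -1))) = Mul(Rational(1, 2), Pow(A, -1), Add(6, A)))
Function('P')(j, b) = Add(b, j)
Add(Function('P')(71, Mul(Function('U')(Function('w')(4, -2)), Pow(-4, -1))), Mul(Mul(-6, R), 10)) = Add(Add(Mul(Mul(Rational(1, 2), Pow(Mul(Pow(Add(4, -2), -1), Add(1, Mul(-9, 4), Mul(-9, -2))), -1), Add(6, Mul(Pow(Add(4, -2), -1), Add(1, Mul(-9, 4), Mul(-9, -2))))), Pow(-4, -1)), 71), Mul(Mul(-6, 3), 10)) = Add(Add(Mul(Mul(Rational(1, 2), Pow(Mul(Pow(2, -1), Add(1, -36, 18)), -1), Add(6, Mul(Pow(2, -1), Add(1, -36, 18)))), Rational(-1, 4)), 71), Mul(-18, 10)) = Add(Add(Mul(Mul(Rational(1, 2), Pow(Mul(Rational(1, 2), -17), -1), Add(6, Mul(Rational(1, 2), -17))), Rational(-1, 4)), 71), -180) = Add(Add(Mul(Mul(Rational(1, 2), Pow(Rational(-17, 2), -1), Add(6, Rational(-17, 2))), Rational(-1, 4)), 71), -180) = Add(Add(Mul(Mul(Rational(1, 2), Rational(-2, 17), Rational(-5, 2)), Rational(-1, 4)), 71), -180) = Add(Add(Mul(Rational(5, 34), Rational(-1, 4)), 71), -180) = Add(Add(Rational(-5, 136), 71), -180) = Add(Rational(9651, 136), -180) = Rational(-14829, 136)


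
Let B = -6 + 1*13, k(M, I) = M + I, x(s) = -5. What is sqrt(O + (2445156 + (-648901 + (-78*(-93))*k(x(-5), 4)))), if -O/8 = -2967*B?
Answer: sqrt(1955153) ≈ 1398.3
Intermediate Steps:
k(M, I) = I + M
B = 7 (B = -6 + 13 = 7)
O = 166152 (O = -(-23736)*7 = -8*(-20769) = 166152)
sqrt(O + (2445156 + (-648901 + (-78*(-93))*k(x(-5), 4)))) = sqrt(166152 + (2445156 + (-648901 + (-78*(-93))*(4 - 5)))) = sqrt(166152 + (2445156 + (-648901 + 7254*(-1)))) = sqrt(166152 + (2445156 + (-648901 - 7254))) = sqrt(166152 + (2445156 - 656155)) = sqrt(166152 + 1789001) = sqrt(1955153)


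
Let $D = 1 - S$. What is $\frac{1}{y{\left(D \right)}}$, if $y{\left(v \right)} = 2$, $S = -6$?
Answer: $\frac{1}{2} \approx 0.5$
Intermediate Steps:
$D = 7$ ($D = 1 - -6 = 1 + 6 = 7$)
$\frac{1}{y{\left(D \right)}} = \frac{1}{2}$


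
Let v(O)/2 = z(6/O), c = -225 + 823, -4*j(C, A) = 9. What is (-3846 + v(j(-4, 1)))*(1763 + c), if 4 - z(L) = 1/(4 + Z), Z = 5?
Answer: -27186128/3 ≈ -9.0620e+6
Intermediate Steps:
j(C, A) = -9/4 (j(C, A) = -¼*9 = -9/4)
c = 598
z(L) = 35/9 (z(L) = 4 - 1/(4 + 5) = 4 - 1/9 = 4 - 1*⅑ = 4 - ⅑ = 35/9)
v(O) = 70/9 (v(O) = 2*(35/9) = 70/9)
(-3846 + v(j(-4, 1)))*(1763 + c) = (-3846 + 70/9)*(1763 + 598) = -34544/9*2361 = -27186128/3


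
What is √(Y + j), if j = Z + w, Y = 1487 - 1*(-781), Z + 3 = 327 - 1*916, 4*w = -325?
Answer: √6379/2 ≈ 39.934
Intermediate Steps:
w = -325/4 (w = (¼)*(-325) = -325/4 ≈ -81.250)
Z = -592 (Z = -3 + (327 - 1*916) = -3 + (327 - 916) = -3 - 589 = -592)
Y = 2268 (Y = 1487 + 781 = 2268)
j = -2693/4 (j = -592 - 325/4 = -2693/4 ≈ -673.25)
√(Y + j) = √(2268 - 2693/4) = √(6379/4) = √6379/2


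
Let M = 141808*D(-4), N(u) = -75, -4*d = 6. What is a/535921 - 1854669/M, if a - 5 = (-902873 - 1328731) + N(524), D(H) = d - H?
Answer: -1785129131629/189994712920 ≈ -9.3957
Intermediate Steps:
d = -3/2 (d = -1/4*6 = -3/2 ≈ -1.5000)
D(H) = -3/2 - H
a = -2231674 (a = 5 + ((-902873 - 1328731) - 75) = 5 + (-2231604 - 75) = 5 - 2231679 = -2231674)
M = 354520 (M = 141808*(-3/2 - 1*(-4)) = 141808*(-3/2 + 4) = 141808*(5/2) = 354520)
a/535921 - 1854669/M = -2231674/535921 - 1854669/354520 = -1785129131629/189994712920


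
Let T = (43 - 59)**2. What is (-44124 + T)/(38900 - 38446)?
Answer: -21934/227 ≈ -96.625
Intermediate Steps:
T = 256 (T = (-16)**2 = 256)
(-44124 + T)/(38900 - 38446) = (-44124 + 256)/(38900 - 38446) = -43868/454 = -43868*1/454 = -21934/227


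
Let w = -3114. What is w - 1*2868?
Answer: -5982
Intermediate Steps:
w - 1*2868 = -3114 - 1*2868 = -3114 - 2868 = -5982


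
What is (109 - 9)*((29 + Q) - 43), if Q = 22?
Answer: 800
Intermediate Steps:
(109 - 9)*((29 + Q) - 43) = (109 - 9)*((29 + 22) - 43) = 100*(51 - 43) = 100*8 = 800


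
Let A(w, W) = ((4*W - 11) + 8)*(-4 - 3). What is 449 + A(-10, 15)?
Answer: 50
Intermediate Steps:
A(w, W) = 21 - 28*W (A(w, W) = ((-11 + 4*W) + 8)*(-7) = (-3 + 4*W)*(-7) = 21 - 28*W)
449 + A(-10, 15) = 449 + (21 - 28*15) = 449 + (21 - 420) = 449 - 399 = 50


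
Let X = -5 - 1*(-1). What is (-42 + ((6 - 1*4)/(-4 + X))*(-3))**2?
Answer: 27225/16 ≈ 1701.6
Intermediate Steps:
X = -4 (X = -5 + 1 = -4)
(-42 + ((6 - 1*4)/(-4 + X))*(-3))**2 = (-42 + ((6 - 1*4)/(-4 - 4))*(-3))**2 = (-42 + ((6 - 4)/(-8))*(-3))**2 = (-42 + (2*(-1/8))*(-3))**2 = (-42 - 1/4*(-3))**2 = (-42 + 3/4)**2 = (-165/4)**2 = 27225/16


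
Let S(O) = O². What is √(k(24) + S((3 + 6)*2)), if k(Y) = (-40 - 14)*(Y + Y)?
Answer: 18*I*√7 ≈ 47.624*I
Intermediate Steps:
k(Y) = -108*Y
√(k(24) + S((3 + 6)*2)) = √(-108*24 + ((3 + 6)*2)²) = √(-2592 + (9*2)²) = √(-2592 + 18²) = √(-2592 + 324) = √(-2268) = 18*I*√7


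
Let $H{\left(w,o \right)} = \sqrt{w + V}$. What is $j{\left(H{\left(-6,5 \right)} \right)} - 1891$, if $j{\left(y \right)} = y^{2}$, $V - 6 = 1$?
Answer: $-1890$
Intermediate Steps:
$V = 7$ ($V = 6 + 1 = 7$)
$H{\left(w,o \right)} = \sqrt{7 + w}$ ($H{\left(w,o \right)} = \sqrt{w + 7} = \sqrt{7 + w}$)
$j{\left(H{\left(-6,5 \right)} \right)} - 1891 = \left(\sqrt{7 - 6}\right)^{2} - 1891 = \left(\sqrt{1}\right)^{2} - 1891 = 1^{2} - 1891 = 1 - 1891 = -1890$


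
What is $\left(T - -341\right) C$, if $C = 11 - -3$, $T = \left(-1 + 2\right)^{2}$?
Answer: $4788$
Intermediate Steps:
$T = 1$ ($T = 1^{2} = 1$)
$C = 14$ ($C = 11 + 3 = 14$)
$\left(T - -341\right) C = \left(1 - -341\right) 14 = \left(1 + 341\right) 14 = 342 \cdot 14 = 4788$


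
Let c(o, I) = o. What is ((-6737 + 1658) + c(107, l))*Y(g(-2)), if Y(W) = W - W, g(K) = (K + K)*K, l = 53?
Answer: 0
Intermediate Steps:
g(K) = 2*K² (g(K) = (2*K)*K = 2*K²)
Y(W) = 0
((-6737 + 1658) + c(107, l))*Y(g(-2)) = ((-6737 + 1658) + 107)*0 = (-5079 + 107)*0 = -4972*0 = 0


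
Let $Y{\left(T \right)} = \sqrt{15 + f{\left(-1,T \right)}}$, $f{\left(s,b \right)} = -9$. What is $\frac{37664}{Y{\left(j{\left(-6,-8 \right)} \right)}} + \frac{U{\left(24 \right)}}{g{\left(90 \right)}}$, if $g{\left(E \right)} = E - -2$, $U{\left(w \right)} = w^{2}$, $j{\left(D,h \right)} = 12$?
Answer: $\frac{144}{23} + \frac{18832 \sqrt{6}}{3} \approx 15383.0$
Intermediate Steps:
$g{\left(E \right)} = 2 + E$ ($g{\left(E \right)} = E + 2 = 2 + E$)
$Y{\left(T \right)} = \sqrt{6}$ ($Y{\left(T \right)} = \sqrt{15 - 9} = \sqrt{6}$)
$\frac{37664}{Y{\left(j{\left(-6,-8 \right)} \right)}} + \frac{U{\left(24 \right)}}{g{\left(90 \right)}} = \frac{37664}{\sqrt{6}} + \frac{24^{2}}{2 + 90} = 37664 \frac{\sqrt{6}}{6} + \frac{576}{92} = \frac{18832 \sqrt{6}}{3} + 576 \cdot \frac{1}{92} = \frac{18832 \sqrt{6}}{3} + \frac{144}{23} = \frac{144}{23} + \frac{18832 \sqrt{6}}{3}$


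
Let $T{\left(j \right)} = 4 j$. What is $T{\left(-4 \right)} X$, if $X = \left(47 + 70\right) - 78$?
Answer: $-624$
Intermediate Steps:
$X = 39$ ($X = 117 - 78 = 39$)
$T{\left(-4 \right)} X = 4 \left(-4\right) 39 = \left(-16\right) 39 = -624$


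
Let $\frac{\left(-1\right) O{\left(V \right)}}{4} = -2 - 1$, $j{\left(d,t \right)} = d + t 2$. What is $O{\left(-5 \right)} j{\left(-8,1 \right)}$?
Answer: $-72$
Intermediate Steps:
$j{\left(d,t \right)} = d + 2 t$
$O{\left(V \right)} = 12$ ($O{\left(V \right)} = - 4 \left(-2 - 1\right) = \left(-4\right) \left(-3\right) = 12$)
$O{\left(-5 \right)} j{\left(-8,1 \right)} = 12 \left(-8 + 2 \cdot 1\right) = 12 \left(-8 + 2\right) = 12 \left(-6\right) = -72$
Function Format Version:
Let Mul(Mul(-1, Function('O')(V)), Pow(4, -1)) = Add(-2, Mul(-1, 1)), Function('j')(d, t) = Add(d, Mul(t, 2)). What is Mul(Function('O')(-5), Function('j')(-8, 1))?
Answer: -72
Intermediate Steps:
Function('j')(d, t) = Add(d, Mul(2, t))
Function('O')(V) = 12 (Function('O')(V) = Mul(-4, Add(-2, Mul(-1, 1))) = Mul(-4, Add(-2, -1)) = Mul(-4, -3) = 12)
Mul(Function('O')(-5), Function('j')(-8, 1)) = Mul(12, Add(-8, Mul(2, 1))) = Mul(12, Add(-8, 2)) = Mul(12, -6) = -72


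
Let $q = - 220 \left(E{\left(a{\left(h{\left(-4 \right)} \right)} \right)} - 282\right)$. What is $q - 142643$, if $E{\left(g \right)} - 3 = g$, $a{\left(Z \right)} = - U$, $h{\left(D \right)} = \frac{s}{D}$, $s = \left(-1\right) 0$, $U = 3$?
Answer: $-80603$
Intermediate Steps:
$s = 0$
$h{\left(D \right)} = 0$ ($h{\left(D \right)} = \frac{0}{D} = 0$)
$a{\left(Z \right)} = -3$ ($a{\left(Z \right)} = \left(-1\right) 3 = -3$)
$E{\left(g \right)} = 3 + g$
$q = 62040$ ($q = - 220 \left(\left(3 - 3\right) - 282\right) = - 220 \left(0 - 282\right) = \left(-220\right) \left(-282\right) = 62040$)
$q - 142643 = 62040 - 142643 = -80603$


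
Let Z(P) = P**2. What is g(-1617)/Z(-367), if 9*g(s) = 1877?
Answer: 1877/1212201 ≈ 0.0015484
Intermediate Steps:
g(s) = 1877/9 (g(s) = (1/9)*1877 = 1877/9)
g(-1617)/Z(-367) = 1877/(9*((-367)**2)) = (1877/9)/134689 = (1877/9)*(1/134689) = 1877/1212201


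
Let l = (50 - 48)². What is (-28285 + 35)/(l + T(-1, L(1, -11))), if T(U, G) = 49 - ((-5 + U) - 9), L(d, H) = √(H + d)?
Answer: -14125/34 ≈ -415.44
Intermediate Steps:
l = 4 (l = 2² = 4)
T(U, G) = 63 - U (T(U, G) = 49 - (-14 + U) = 49 + (14 - U) = 63 - U)
(-28285 + 35)/(l + T(-1, L(1, -11))) = (-28285 + 35)/(4 + (63 - 1*(-1))) = -28250/(4 + (63 + 1)) = -28250/(4 + 64) = -28250/68 = -28250*1/68 = -14125/34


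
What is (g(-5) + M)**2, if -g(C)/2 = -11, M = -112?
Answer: 8100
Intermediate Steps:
g(C) = 22 (g(C) = -2*(-11) = 22)
(g(-5) + M)**2 = (22 - 112)**2 = (-90)**2 = 8100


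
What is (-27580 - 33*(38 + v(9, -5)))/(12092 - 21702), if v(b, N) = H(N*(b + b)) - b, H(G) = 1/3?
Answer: 14274/4805 ≈ 2.9707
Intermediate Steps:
H(G) = ⅓
v(b, N) = ⅓ - b
(-27580 - 33*(38 + v(9, -5)))/(12092 - 21702) = (-27580 - 33*(38 + (⅓ - 1*9)))/(12092 - 21702) = (-27580 - 33*(38 + (⅓ - 9)))/(-9610) = (-27580 - 33*(38 - 26/3))*(-1/9610) = (-27580 - 33*88/3)*(-1/9610) = (-27580 - 968)*(-1/9610) = -28548*(-1/9610) = 14274/4805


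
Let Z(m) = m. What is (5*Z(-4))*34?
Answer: -680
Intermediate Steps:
(5*Z(-4))*34 = (5*(-4))*34 = -20*34 = -680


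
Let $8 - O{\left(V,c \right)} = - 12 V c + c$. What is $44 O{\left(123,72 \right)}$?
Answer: $4673152$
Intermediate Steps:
$O{\left(V,c \right)} = 8 - c + 12 V c$ ($O{\left(V,c \right)} = 8 - \left(- 12 V c + c\right) = 8 - \left(c - 12 V c\right) = 8 + \left(- c + 12 V c\right) = 8 - c + 12 V c$)
$44 O{\left(123,72 \right)} = 44 \left(8 - 72 + 12 \cdot 123 \cdot 72\right) = 44 \left(8 - 72 + 106272\right) = 44 \cdot 106208 = 4673152$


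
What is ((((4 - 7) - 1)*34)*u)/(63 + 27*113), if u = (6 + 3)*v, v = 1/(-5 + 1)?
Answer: 17/173 ≈ 0.098266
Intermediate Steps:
v = -1/4 (v = 1/(-4) = -1/4 ≈ -0.25000)
u = -9/4 (u = (6 + 3)*(-1/4) = 9*(-1/4) = -9/4 ≈ -2.2500)
((((4 - 7) - 1)*34)*u)/(63 + 27*113) = ((((4 - 7) - 1)*34)*(-9/4))/(63 + 27*113) = (((-3 - 1)*34)*(-9/4))/(63 + 3051) = (-4*34*(-9/4))/3114 = -136*(-9/4)*(1/3114) = 306*(1/3114) = 17/173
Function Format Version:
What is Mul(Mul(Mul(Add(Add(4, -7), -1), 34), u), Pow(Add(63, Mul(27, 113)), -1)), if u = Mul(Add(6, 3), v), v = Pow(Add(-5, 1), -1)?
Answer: Rational(17, 173) ≈ 0.098266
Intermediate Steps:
v = Rational(-1, 4) (v = Pow(-4, -1) = Rational(-1, 4) ≈ -0.25000)
u = Rational(-9, 4) (u = Mul(Add(6, 3), Rational(-1, 4)) = Mul(9, Rational(-1, 4)) = Rational(-9, 4) ≈ -2.2500)
Mul(Mul(Mul(Add(Add(4, -7), -1), 34), u), Pow(Add(63, Mul(27, 113)), -1)) = Mul(Mul(Mul(Add(Add(4, -7), -1), 34), Rational(-9, 4)), Pow(Add(63, Mul(27, 113)), -1)) = Mul(Mul(Mul(Add(-3, -1), 34), Rational(-9, 4)), Pow(Add(63, 3051), -1)) = Mul(Mul(Mul(-4, 34), Rational(-9, 4)), Pow(3114, -1)) = Mul(Mul(-136, Rational(-9, 4)), Rational(1, 3114)) = Mul(306, Rational(1, 3114)) = Rational(17, 173)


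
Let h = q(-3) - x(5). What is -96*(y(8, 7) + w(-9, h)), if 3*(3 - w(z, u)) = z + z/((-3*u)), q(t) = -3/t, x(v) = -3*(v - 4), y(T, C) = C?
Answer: -1224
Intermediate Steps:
x(v) = 12 - 3*v (x(v) = -3*(-4 + v) = 12 - 3*v)
h = 4 (h = -3/(-3) - (12 - 3*5) = -3*(-⅓) - (12 - 15) = 1 - 1*(-3) = 1 + 3 = 4)
w(z, u) = 3 - z/3 + z/(9*u) (w(z, u) = 3 - (z + z/((-3*u)))/3 = 3 - (z + z*(-1/(3*u)))/3 = 3 - (z - z/(3*u))/3 = 3 + (-z/3 + z/(9*u)) = 3 - z/3 + z/(9*u))
-96*(y(8, 7) + w(-9, h)) = -96*(7 + (3 - ⅓*(-9) + (⅑)*(-9)/4)) = -96*(7 + (3 + 3 + (⅑)*(-9)*(¼))) = -96*(7 + (3 + 3 - ¼)) = -96*(7 + 23/4) = -96*51/4 = -1224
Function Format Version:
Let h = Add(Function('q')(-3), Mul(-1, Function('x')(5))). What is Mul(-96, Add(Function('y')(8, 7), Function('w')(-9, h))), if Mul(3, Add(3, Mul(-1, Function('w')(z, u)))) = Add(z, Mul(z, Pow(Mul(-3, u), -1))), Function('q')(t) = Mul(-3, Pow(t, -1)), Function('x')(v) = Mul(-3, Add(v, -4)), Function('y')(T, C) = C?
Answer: -1224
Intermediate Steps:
Function('x')(v) = Add(12, Mul(-3, v)) (Function('x')(v) = Mul(-3, Add(-4, v)) = Add(12, Mul(-3, v)))
h = 4 (h = Add(Mul(-3, Pow(-3, -1)), Mul(-1, Add(12, Mul(-3, 5)))) = Add(Mul(-3, Rational(-1, 3)), Mul(-1, Add(12, -15))) = Add(1, Mul(-1, -3)) = Add(1, 3) = 4)
Function('w')(z, u) = Add(3, Mul(Rational(-1, 3), z), Mul(Rational(1, 9), z, Pow(u, -1))) (Function('w')(z, u) = Add(3, Mul(Rational(-1, 3), Add(z, Mul(z, Pow(Mul(-3, u), -1))))) = Add(3, Mul(Rational(-1, 3), Add(z, Mul(z, Mul(Rational(-1, 3), Pow(u, -1)))))) = Add(3, Mul(Rational(-1, 3), Add(z, Mul(Rational(-1, 3), z, Pow(u, -1))))) = Add(3, Add(Mul(Rational(-1, 3), z), Mul(Rational(1, 9), z, Pow(u, -1)))) = Add(3, Mul(Rational(-1, 3), z), Mul(Rational(1, 9), z, Pow(u, -1))))
Mul(-96, Add(Function('y')(8, 7), Function('w')(-9, h))) = Mul(-96, Add(7, Add(3, Mul(Rational(-1, 3), -9), Mul(Rational(1, 9), -9, Pow(4, -1))))) = Mul(-96, Add(7, Add(3, 3, Mul(Rational(1, 9), -9, Rational(1, 4))))) = Mul(-96, Add(7, Add(3, 3, Rational(-1, 4)))) = Mul(-96, Add(7, Rational(23, 4))) = Mul(-96, Rational(51, 4)) = -1224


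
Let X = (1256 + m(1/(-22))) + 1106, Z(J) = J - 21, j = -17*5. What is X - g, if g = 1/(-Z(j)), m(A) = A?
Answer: 1377014/583 ≈ 2361.9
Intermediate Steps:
j = -85
Z(J) = -21 + J
g = 1/106 (g = 1/(-(-21 - 85)) = 1/(-1*(-106)) = 1/106 ≈ 0.0094340)
X = 51963/22 (X = (1256 + 1/(-22)) + 1106 = (1256 - 1/22) + 1106 = 27631/22 + 1106 = 51963/22 ≈ 2362.0)
X - g = 51963/22 - 1*1/106 = 51963/22 - 1/106 = 1377014/583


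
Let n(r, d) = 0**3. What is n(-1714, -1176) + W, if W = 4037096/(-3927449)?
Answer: -4037096/3927449 ≈ -1.0279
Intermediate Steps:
W = -4037096/3927449 (W = 4037096*(-1/3927449) = -4037096/3927449 ≈ -1.0279)
n(r, d) = 0
n(-1714, -1176) + W = 0 - 4037096/3927449 = -4037096/3927449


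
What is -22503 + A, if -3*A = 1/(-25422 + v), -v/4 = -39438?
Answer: -8933465971/396990 ≈ -22503.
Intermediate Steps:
v = 157752 (v = -4*(-39438) = 157752)
A = -1/396990 (A = -1/(3*(-25422 + 157752)) = -⅓/132330 = -⅓*1/132330 = -1/396990 ≈ -2.5190e-6)
-22503 + A = -22503 - 1/396990 = -8933465971/396990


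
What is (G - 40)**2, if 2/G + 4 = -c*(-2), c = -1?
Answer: 14641/9 ≈ 1626.8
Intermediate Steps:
G = -1/3 (G = 2/(-4 - 1*(-1)*(-2)) = 2/(-4 + 1*(-2)) = 2/(-4 - 2) = 2/(-6) = 2*(-1/6) = -1/3 ≈ -0.33333)
(G - 40)**2 = (-1/3 - 40)**2 = (-121/3)**2 = 14641/9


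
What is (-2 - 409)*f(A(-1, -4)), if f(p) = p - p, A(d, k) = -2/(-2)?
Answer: 0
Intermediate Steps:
A(d, k) = 1 (A(d, k) = -2*(-½) = 1)
f(p) = 0
(-2 - 409)*f(A(-1, -4)) = (-2 - 409)*0 = -411*0 = 0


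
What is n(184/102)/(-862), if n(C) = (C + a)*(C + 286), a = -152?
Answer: 56216740/1121031 ≈ 50.147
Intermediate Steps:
n(C) = (-152 + C)*(286 + C) (n(C) = (C - 152)*(C + 286) = (-152 + C)*(286 + C))
n(184/102)/(-862) = (-43472 + (184/102)**2 + 134*(184/102))/(-862) = (-43472 + (184*(1/102))**2 + 134*(184*(1/102)))*(-1/862) = (-43472 + (92/51)**2 + 134*(92/51))*(-1/862) = (-43472 + 8464/2601 + 12328/51)*(-1/862) = -112433480/2601*(-1/862) = 56216740/1121031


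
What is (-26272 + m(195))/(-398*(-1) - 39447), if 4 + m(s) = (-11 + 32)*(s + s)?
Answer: 18086/39049 ≈ 0.46316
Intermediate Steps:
m(s) = -4 + 42*s (m(s) = -4 + (-11 + 32)*(s + s) = -4 + 21*(2*s) = -4 + 42*s)
(-26272 + m(195))/(-398*(-1) - 39447) = (-26272 + (-4 + 42*195))/(-398*(-1) - 39447) = (-26272 + (-4 + 8190))/(398 - 39447) = (-26272 + 8186)/(-39049) = -18086*(-1/39049) = 18086/39049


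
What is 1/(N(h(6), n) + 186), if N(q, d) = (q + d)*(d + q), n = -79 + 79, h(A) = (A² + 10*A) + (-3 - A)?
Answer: 1/7755 ≈ 0.00012895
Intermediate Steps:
h(A) = -3 + A² + 9*A
n = 0
N(q, d) = (d + q)² (N(q, d) = (d + q)*(d + q) = (d + q)²)
1/(N(h(6), n) + 186) = 1/((0 + (-3 + 6² + 9*6))² + 186) = 1/((0 + (-3 + 36 + 54))² + 186) = 1/((0 + 87)² + 186) = 1/(87² + 186) = 1/(7569 + 186) = 1/7755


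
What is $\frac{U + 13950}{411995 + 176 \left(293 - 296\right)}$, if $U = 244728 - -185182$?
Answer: $\frac{443860}{411467} \approx 1.0787$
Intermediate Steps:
$U = 429910$ ($U = 244728 + 185182 = 429910$)
$\frac{U + 13950}{411995 + 176 \left(293 - 296\right)} = \frac{429910 + 13950}{411995 + 176 \left(293 - 296\right)} = \frac{443860}{411995 + 176 \left(-3\right)} = \frac{443860}{411995 - 528} = \frac{443860}{411467}$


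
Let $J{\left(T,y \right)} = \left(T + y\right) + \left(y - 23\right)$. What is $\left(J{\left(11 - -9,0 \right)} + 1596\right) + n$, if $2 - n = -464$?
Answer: $2059$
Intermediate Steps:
$J{\left(T,y \right)} = -23 + T + 2 y$ ($J{\left(T,y \right)} = \left(T + y\right) + \left(y - 23\right) = \left(T + y\right) + \left(-23 + y\right) = -23 + T + 2 y$)
$n = 466$ ($n = 2 - -464 = 2 + 464 = 466$)
$\left(J{\left(11 - -9,0 \right)} + 1596\right) + n = \left(\left(-23 + \left(11 - -9\right) + 2 \cdot 0\right) + 1596\right) + 466 = \left(\left(-23 + \left(11 + 9\right) + 0\right) + 1596\right) + 466 = \left(\left(-23 + 20 + 0\right) + 1596\right) + 466 = \left(-3 + 1596\right) + 466 = 1593 + 466 = 2059$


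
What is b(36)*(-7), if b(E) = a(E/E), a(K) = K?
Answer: -7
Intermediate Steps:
b(E) = 1 (b(E) = E/E = 1)
b(36)*(-7) = 1*(-7) = -7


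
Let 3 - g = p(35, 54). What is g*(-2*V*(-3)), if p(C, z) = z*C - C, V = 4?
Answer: -44448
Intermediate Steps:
p(C, z) = -C + C*z (p(C, z) = C*z - C = -C + C*z)
g = -1852 (g = 3 - 35*(-1 + 54) = 3 - 35*53 = 3 - 1*1855 = 3 - 1855 = -1852)
g*(-2*V*(-3)) = -1852*(-2*4)*(-3) = -(-14816)*(-3) = -1852*24 = -44448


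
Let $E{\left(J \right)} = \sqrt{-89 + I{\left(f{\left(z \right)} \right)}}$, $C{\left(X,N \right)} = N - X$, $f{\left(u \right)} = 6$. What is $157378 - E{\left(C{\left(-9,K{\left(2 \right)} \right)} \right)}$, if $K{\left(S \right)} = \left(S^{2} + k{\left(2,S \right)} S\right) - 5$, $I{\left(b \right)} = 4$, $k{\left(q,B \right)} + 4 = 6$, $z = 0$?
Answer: $157378 - i \sqrt{85} \approx 1.5738 \cdot 10^{5} - 9.2195 i$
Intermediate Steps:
$k{\left(q,B \right)} = 2$ ($k{\left(q,B \right)} = -4 + 6 = 2$)
$K{\left(S \right)} = -5 + S^{2} + 2 S$ ($K{\left(S \right)} = \left(S^{2} + 2 S\right) - 5 = -5 + S^{2} + 2 S$)
$E{\left(J \right)} = i \sqrt{85}$ ($E{\left(J \right)} = \sqrt{-89 + 4} = \sqrt{-85} = i \sqrt{85}$)
$157378 - E{\left(C{\left(-9,K{\left(2 \right)} \right)} \right)} = 157378 - i \sqrt{85}$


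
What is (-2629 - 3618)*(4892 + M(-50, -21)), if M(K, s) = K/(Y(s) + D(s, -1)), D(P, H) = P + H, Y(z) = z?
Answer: -1314406282/43 ≈ -3.0568e+7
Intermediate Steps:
D(P, H) = H + P
M(K, s) = K/(-1 + 2*s) (M(K, s) = K/(s + (-1 + s)) = K/(-1 + 2*s))
(-2629 - 3618)*(4892 + M(-50, -21)) = (-2629 - 3618)*(4892 - 50/(-1 + 2*(-21))) = -6247*(4892 - 50/(-1 - 42)) = -6247*(4892 - 50/(-43)) = -6247*(4892 - 50*(-1/43)) = -6247*(4892 + 50/43) = -6247*210406/43 = -1314406282/43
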